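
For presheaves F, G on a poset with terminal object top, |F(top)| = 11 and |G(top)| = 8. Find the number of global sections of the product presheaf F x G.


Global sections of a presheaf on a poset with terminal top satisfy
Gamma(H) ~ H(top). Presheaves admit pointwise products, so
(F x G)(top) = F(top) x G(top) (Cartesian product).
|Gamma(F x G)| = |F(top)| * |G(top)| = 11 * 8 = 88.

88


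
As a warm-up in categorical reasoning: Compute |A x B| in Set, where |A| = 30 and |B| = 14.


In Set, the product A x B is the Cartesian product.
By the universal property, |A x B| = |A| * |B|.
|A x B| = 30 * 14 = 420

420


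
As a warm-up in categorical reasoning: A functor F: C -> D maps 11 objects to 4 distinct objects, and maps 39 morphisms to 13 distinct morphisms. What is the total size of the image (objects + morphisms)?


The image of F consists of distinct objects and distinct morphisms.
|Im(F)| on objects = 4
|Im(F)| on morphisms = 13
Total image cardinality = 4 + 13 = 17

17


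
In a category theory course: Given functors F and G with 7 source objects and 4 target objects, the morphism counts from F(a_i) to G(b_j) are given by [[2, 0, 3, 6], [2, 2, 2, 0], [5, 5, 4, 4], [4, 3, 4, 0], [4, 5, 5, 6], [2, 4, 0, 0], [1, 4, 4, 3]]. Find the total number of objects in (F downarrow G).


Objects of (F downarrow G) are triples (a, b, h: F(a)->G(b)).
The count equals the sum of all entries in the hom-matrix.
sum(row 0) = 11
sum(row 1) = 6
sum(row 2) = 18
sum(row 3) = 11
sum(row 4) = 20
sum(row 5) = 6
sum(row 6) = 12
Grand total = 84

84


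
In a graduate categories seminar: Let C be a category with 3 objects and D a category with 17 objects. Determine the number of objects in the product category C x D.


The product category C x D has objects that are pairs (c, d).
Number of pairs = |Ob(C)| * |Ob(D)| = 3 * 17 = 51

51


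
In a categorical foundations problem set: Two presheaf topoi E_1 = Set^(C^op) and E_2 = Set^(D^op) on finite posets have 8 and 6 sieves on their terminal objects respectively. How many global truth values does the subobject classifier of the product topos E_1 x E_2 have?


In a product of presheaf topoi E_1 x E_2, the subobject classifier
is Omega = Omega_1 x Omega_2 (componentwise), so
|Omega(top)| = |Omega_1(top_1)| * |Omega_2(top_2)|.
= 8 * 6 = 48.

48


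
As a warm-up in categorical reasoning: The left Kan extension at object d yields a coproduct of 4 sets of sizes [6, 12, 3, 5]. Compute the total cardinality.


Pointwise, the left Kan extension (Lan_F H)(d) is the colimit, indexed
by the comma category (F downarrow d), of H composed with the
projection (F downarrow d) -> C. Here that colimit is given
as a coproduct (disjoint union) of sets, so its cardinality is the
sum of the sizes of the summands.
Coproduct of sets with sizes: 6 + 12 + 3 + 5
= 26

26


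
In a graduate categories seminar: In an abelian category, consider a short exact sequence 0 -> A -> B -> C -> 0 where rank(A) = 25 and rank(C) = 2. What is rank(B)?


For a short exact sequence 0 -> A -> B -> C -> 0,
rank is additive: rank(B) = rank(A) + rank(C).
rank(B) = 25 + 2 = 27

27


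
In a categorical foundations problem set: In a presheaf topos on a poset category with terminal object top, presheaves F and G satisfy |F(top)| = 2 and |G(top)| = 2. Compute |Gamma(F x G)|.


Global sections of a presheaf on a poset with terminal top satisfy
Gamma(H) ~ H(top). Presheaves admit pointwise products, so
(F x G)(top) = F(top) x G(top) (Cartesian product).
|Gamma(F x G)| = |F(top)| * |G(top)| = 2 * 2 = 4.

4


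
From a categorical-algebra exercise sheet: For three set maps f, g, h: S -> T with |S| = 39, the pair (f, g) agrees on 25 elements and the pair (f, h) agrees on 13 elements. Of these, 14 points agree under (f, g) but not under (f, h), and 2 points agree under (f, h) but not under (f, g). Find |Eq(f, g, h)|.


Eq(f, g, h) is the triple-agreement set: points in S where all three
maps take the same value. Using inclusion-exclusion on the pairwise data:
Pair (f, g) agrees on 25 points; pair (f, h) on 13 points.
Points agreeing under (f, g) but not (f, h) = 14; under (f, h) but not (f, g) = 2.
Triple-agreement = agreement-in-(f, g) minus points that agree under (f, g) but not (f, h):
|Eq(f, g, h)| = 25 - 14 = 11
(cross-check via (f, h): 13 - 2 = 11.)

11


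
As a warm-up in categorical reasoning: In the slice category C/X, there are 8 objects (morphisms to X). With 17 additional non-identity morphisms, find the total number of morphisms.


In the slice category C/X, objects are morphisms to X.
Identity morphisms: 8 (one per object of C/X).
Non-identity morphisms: 17.
Total = 8 + 17 = 25

25


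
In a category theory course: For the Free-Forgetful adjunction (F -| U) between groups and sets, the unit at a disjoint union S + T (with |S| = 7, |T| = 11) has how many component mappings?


The unit eta_X: X -> U(F(X)) of the Free-Forgetful adjunction
maps each element of X to a generator of F(X). For X = S + T (disjoint
union in Set), |S + T| = |S| + |T|.
Total mappings = 7 + 11 = 18.

18


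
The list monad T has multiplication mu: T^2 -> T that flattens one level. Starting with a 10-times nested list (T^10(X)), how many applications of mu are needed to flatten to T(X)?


Each application of mu: T^2 -> T removes one layer of nesting.
Starting at depth 10 (i.e., T^10(X)), we need to reach T(X).
Number of mu applications = 10 - 1 = 9

9


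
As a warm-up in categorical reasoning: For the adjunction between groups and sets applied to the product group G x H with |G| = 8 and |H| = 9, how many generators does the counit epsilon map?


The counit epsilon_K: F(U(K)) -> K of the Free-Forgetful adjunction
maps |K| generators of F(U(K)) into K. For K = G x H (the product group),
|G x H| = |G| * |H|.
Total generators mapped = 8 * 9 = 72.

72


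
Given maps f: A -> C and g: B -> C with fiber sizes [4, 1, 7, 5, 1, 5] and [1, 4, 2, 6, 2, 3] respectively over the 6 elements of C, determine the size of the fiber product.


The pullback A x_C B consists of pairs (a, b) with f(a) = g(b).
For each element c in C, the fiber product has |f^-1(c)| * |g^-1(c)| elements.
Summing over C: 4 * 1 + 1 * 4 + 7 * 2 + 5 * 6 + 1 * 2 + 5 * 3
= 4 + 4 + 14 + 30 + 2 + 15 = 69

69


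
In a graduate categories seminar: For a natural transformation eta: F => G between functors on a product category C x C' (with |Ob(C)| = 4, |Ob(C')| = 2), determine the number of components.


A natural transformation eta: F => G assigns one component morphism per
object of the domain category.
The domain is the product category C x C', so
|Ob(C x C')| = |Ob(C)| * |Ob(C')| = 4 * 2 = 8.
Therefore eta has 8 component morphisms.

8


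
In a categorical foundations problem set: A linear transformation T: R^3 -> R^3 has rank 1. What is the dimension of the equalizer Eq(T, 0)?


The equalizer of f and the zero map is ker(f).
By the rank-nullity theorem: dim(ker(f)) = dim(domain) - rank(f).
dim(ker(f)) = 3 - 1 = 2

2


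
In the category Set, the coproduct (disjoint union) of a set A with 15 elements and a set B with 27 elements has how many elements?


In Set, the coproduct A + B is the disjoint union.
|A + B| = |A| + |B| = 15 + 27 = 42

42


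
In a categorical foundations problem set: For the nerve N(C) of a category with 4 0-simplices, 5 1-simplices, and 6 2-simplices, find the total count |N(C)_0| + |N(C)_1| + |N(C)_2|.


The 2-skeleton of the nerve N(C) consists of simplices in dimensions 0, 1, 2:
  |N(C)_0| = 4 (objects)
  |N(C)_1| = 5 (morphisms)
  |N(C)_2| = 6 (composable pairs)
Total = 4 + 5 + 6 = 15

15


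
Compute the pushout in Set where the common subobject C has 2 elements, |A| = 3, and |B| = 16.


The pushout A +_C B identifies the images of C in A and B.
|A +_C B| = |A| + |B| - |C| (for injections).
= 3 + 16 - 2 = 17

17


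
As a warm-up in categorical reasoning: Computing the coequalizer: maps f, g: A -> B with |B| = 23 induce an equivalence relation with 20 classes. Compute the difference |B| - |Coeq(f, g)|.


The coequalizer Coeq(f, g) = B / ~ has one element per equivalence class.
|B| = 23, |Coeq(f, g)| = 20.
|B| - |Coeq(f, g)| = 23 - 20 = 3.

3


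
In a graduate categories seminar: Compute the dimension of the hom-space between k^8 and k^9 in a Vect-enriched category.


In Vect-enriched categories, Hom(k^n, k^m) is the space of m x n matrices.
dim(Hom(k^8, k^9)) = 9 * 8 = 72

72


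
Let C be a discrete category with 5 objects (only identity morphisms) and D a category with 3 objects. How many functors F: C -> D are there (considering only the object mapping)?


A functor from a discrete category C to D is determined by
where each object maps. Each of the 5 objects of C can map
to any of the 3 objects of D independently.
Number of functors = 3^5 = 243

243


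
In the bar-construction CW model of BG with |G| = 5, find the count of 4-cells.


In the bar-construction CW model of BG, the n-cells are indexed by
n-tuples [g_1|...|g_n] of non-identity elements of G (degenerate
simplices with some g_i = e do not contribute cells), so there are
(|G| - 1)^n n-cells.
For dim = 4 with |G| = 5:
cells = (5 - 1)^4 = 4^4 = 256

256


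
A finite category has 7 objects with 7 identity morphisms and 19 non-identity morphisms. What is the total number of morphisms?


Each object has an identity morphism, giving 7 identities.
Adding the 19 non-identity morphisms:
Total = 7 + 19 = 26

26


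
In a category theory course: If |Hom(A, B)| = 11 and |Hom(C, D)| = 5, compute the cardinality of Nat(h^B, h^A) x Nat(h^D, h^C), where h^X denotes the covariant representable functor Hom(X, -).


By the Yoneda lemma, Nat(h^B, h^A) is isomorphic to Hom(A, B),
so |Nat(h^B, h^A)| = |Hom(A, B)| and |Nat(h^D, h^C)| = |Hom(C, D)|.
|Hom(A, B)| = 11, |Hom(C, D)| = 5.
|Nat(h^B, h^A) x Nat(h^D, h^C)| = 11 * 5 = 55

55


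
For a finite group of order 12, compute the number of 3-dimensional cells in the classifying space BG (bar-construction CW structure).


In the bar-construction CW model of BG, the n-cells are indexed by
n-tuples [g_1|...|g_n] of non-identity elements of G (degenerate
simplices with some g_i = e do not contribute cells), so there are
(|G| - 1)^n n-cells.
For dim = 3 with |G| = 12:
cells = (12 - 1)^3 = 11^3 = 1331

1331


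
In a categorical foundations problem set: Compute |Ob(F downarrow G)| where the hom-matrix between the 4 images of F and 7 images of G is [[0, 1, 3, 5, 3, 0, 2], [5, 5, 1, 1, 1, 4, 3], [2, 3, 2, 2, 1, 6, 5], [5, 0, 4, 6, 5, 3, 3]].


Objects of (F downarrow G) are triples (a, b, h: F(a)->G(b)).
The count equals the sum of all entries in the hom-matrix.
sum(row 0) = 14
sum(row 1) = 20
sum(row 2) = 21
sum(row 3) = 26
Grand total = 81

81


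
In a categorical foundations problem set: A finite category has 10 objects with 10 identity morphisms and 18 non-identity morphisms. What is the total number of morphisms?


Each object has an identity morphism, giving 10 identities.
Adding the 18 non-identity morphisms:
Total = 10 + 18 = 28

28


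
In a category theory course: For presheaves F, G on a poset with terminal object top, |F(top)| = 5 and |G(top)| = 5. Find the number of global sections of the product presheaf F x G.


Global sections of a presheaf on a poset with terminal top satisfy
Gamma(H) ~ H(top). Presheaves admit pointwise products, so
(F x G)(top) = F(top) x G(top) (Cartesian product).
|Gamma(F x G)| = |F(top)| * |G(top)| = 5 * 5 = 25.

25


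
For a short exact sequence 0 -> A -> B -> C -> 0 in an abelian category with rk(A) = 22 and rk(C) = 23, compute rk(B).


For a short exact sequence 0 -> A -> B -> C -> 0,
rank is additive: rank(B) = rank(A) + rank(C).
rank(B) = 22 + 23 = 45

45


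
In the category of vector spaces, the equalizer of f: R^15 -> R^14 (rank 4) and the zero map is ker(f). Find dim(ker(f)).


The equalizer of f and the zero map is ker(f).
By the rank-nullity theorem: dim(ker(f)) = dim(domain) - rank(f).
dim(ker(f)) = 15 - 4 = 11

11


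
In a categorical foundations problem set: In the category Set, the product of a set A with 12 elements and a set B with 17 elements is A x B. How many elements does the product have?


In Set, the product A x B is the Cartesian product.
By the universal property, |A x B| = |A| * |B|.
|A x B| = 12 * 17 = 204

204


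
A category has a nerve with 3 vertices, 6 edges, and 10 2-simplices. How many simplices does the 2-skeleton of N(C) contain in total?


The 2-skeleton of the nerve N(C) consists of simplices in dimensions 0, 1, 2:
  |N(C)_0| = 3 (objects)
  |N(C)_1| = 6 (morphisms)
  |N(C)_2| = 10 (composable pairs)
Total = 3 + 6 + 10 = 19

19


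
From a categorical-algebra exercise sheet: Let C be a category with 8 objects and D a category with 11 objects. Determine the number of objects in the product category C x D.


The product category C x D has objects that are pairs (c, d).
Number of pairs = |Ob(C)| * |Ob(D)| = 8 * 11 = 88

88


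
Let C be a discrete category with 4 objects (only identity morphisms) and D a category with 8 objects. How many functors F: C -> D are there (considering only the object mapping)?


A functor from a discrete category C to D is determined by
where each object maps. Each of the 4 objects of C can map
to any of the 8 objects of D independently.
Number of functors = 8^4 = 4096

4096


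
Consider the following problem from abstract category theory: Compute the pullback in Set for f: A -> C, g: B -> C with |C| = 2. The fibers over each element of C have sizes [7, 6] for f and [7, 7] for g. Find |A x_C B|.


The pullback A x_C B consists of pairs (a, b) with f(a) = g(b).
For each element c in C, the fiber product has |f^-1(c)| * |g^-1(c)| elements.
Summing over C: 7 * 7 + 6 * 7
= 49 + 42 = 91

91


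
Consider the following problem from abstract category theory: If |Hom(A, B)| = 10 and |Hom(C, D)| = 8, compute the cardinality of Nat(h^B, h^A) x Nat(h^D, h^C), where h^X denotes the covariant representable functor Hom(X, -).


By the Yoneda lemma, Nat(h^B, h^A) is isomorphic to Hom(A, B),
so |Nat(h^B, h^A)| = |Hom(A, B)| and |Nat(h^D, h^C)| = |Hom(C, D)|.
|Hom(A, B)| = 10, |Hom(C, D)| = 8.
|Nat(h^B, h^A) x Nat(h^D, h^C)| = 10 * 8 = 80

80


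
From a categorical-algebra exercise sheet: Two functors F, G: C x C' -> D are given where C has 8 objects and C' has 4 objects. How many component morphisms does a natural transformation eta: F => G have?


A natural transformation eta: F => G assigns one component morphism per
object of the domain category.
The domain is the product category C x C', so
|Ob(C x C')| = |Ob(C)| * |Ob(C')| = 8 * 4 = 32.
Therefore eta has 32 component morphisms.

32


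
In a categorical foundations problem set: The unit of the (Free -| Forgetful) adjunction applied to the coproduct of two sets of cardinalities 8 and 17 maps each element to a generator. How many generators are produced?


The unit eta_X: X -> U(F(X)) of the Free-Forgetful adjunction
maps each element of X to a generator of F(X). For X = S + T (disjoint
union in Set), |S + T| = |S| + |T|.
Total mappings = 8 + 17 = 25.

25


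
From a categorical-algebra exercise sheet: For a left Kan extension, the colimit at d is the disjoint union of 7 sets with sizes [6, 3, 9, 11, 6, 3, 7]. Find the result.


Pointwise, the left Kan extension (Lan_F H)(d) is the colimit, indexed
by the comma category (F downarrow d), of H composed with the
projection (F downarrow d) -> C. Here that colimit is given
as a coproduct (disjoint union) of sets, so its cardinality is the
sum of the sizes of the summands.
Coproduct of sets with sizes: 6 + 3 + 9 + 11 + 6 + 3 + 7
= 45

45


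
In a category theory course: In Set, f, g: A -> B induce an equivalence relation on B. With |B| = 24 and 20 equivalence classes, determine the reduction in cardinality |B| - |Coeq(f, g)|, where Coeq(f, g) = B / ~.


The coequalizer Coeq(f, g) = B / ~ has one element per equivalence class.
|B| = 24, |Coeq(f, g)| = 20.
|B| - |Coeq(f, g)| = 24 - 20 = 4.

4


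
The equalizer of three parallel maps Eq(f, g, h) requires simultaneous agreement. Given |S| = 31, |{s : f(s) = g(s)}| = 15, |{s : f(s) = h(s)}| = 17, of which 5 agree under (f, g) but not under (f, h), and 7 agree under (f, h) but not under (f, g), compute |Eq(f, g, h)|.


Eq(f, g, h) is the triple-agreement set: points in S where all three
maps take the same value. Using inclusion-exclusion on the pairwise data:
Pair (f, g) agrees on 15 points; pair (f, h) on 17 points.
Points agreeing under (f, g) but not (f, h) = 5; under (f, h) but not (f, g) = 7.
Triple-agreement = agreement-in-(f, g) minus points that agree under (f, g) but not (f, h):
|Eq(f, g, h)| = 15 - 5 = 10
(cross-check via (f, h): 17 - 7 = 10.)

10


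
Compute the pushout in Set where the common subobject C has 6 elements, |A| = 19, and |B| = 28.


The pushout A +_C B identifies the images of C in A and B.
|A +_C B| = |A| + |B| - |C| (for injections).
= 19 + 28 - 6 = 41

41


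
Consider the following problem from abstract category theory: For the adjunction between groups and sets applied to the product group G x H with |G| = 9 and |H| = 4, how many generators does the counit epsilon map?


The counit epsilon_K: F(U(K)) -> K of the Free-Forgetful adjunction
maps |K| generators of F(U(K)) into K. For K = G x H (the product group),
|G x H| = |G| * |H|.
Total generators mapped = 9 * 4 = 36.

36


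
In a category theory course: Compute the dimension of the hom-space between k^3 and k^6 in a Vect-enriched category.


In Vect-enriched categories, Hom(k^n, k^m) is the space of m x n matrices.
dim(Hom(k^3, k^6)) = 6 * 3 = 18

18


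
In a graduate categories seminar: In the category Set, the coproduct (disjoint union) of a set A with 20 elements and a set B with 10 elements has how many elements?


In Set, the coproduct A + B is the disjoint union.
|A + B| = |A| + |B| = 20 + 10 = 30

30


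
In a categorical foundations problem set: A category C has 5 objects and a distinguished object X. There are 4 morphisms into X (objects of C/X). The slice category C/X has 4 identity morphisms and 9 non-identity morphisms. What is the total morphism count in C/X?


In the slice category C/X, objects are morphisms to X.
Identity morphisms: 4 (one per object of C/X).
Non-identity morphisms: 9.
Total = 4 + 9 = 13

13


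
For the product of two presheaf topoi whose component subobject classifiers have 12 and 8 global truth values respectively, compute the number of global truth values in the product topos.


In a product of presheaf topoi E_1 x E_2, the subobject classifier
is Omega = Omega_1 x Omega_2 (componentwise), so
|Omega(top)| = |Omega_1(top_1)| * |Omega_2(top_2)|.
= 12 * 8 = 96.

96


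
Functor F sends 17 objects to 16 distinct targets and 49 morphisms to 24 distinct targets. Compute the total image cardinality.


The image of F consists of distinct objects and distinct morphisms.
|Im(F)| on objects = 16
|Im(F)| on morphisms = 24
Total image cardinality = 16 + 24 = 40

40


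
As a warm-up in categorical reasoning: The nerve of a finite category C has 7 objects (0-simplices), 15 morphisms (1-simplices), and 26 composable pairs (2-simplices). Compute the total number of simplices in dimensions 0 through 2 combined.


The 2-skeleton of the nerve N(C) consists of simplices in dimensions 0, 1, 2:
  |N(C)_0| = 7 (objects)
  |N(C)_1| = 15 (morphisms)
  |N(C)_2| = 26 (composable pairs)
Total = 7 + 15 + 26 = 48

48


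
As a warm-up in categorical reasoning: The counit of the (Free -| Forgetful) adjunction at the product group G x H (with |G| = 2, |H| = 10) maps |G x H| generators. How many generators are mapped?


The counit epsilon_K: F(U(K)) -> K of the Free-Forgetful adjunction
maps |K| generators of F(U(K)) into K. For K = G x H (the product group),
|G x H| = |G| * |H|.
Total generators mapped = 2 * 10 = 20.

20


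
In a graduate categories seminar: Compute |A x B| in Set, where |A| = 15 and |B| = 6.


In Set, the product A x B is the Cartesian product.
By the universal property, |A x B| = |A| * |B|.
|A x B| = 15 * 6 = 90

90


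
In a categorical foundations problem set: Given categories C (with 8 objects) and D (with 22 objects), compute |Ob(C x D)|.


The product category C x D has objects that are pairs (c, d).
Number of pairs = |Ob(C)| * |Ob(D)| = 8 * 22 = 176

176


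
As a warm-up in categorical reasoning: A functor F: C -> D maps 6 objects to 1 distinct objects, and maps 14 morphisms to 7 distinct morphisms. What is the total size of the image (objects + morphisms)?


The image of F consists of distinct objects and distinct morphisms.
|Im(F)| on objects = 1
|Im(F)| on morphisms = 7
Total image cardinality = 1 + 7 = 8

8


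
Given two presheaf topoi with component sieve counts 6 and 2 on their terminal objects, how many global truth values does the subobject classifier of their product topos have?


In a product of presheaf topoi E_1 x E_2, the subobject classifier
is Omega = Omega_1 x Omega_2 (componentwise), so
|Omega(top)| = |Omega_1(top_1)| * |Omega_2(top_2)|.
= 6 * 2 = 12.

12


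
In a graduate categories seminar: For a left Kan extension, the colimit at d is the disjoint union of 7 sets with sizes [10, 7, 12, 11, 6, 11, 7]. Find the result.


Pointwise, the left Kan extension (Lan_F H)(d) is the colimit, indexed
by the comma category (F downarrow d), of H composed with the
projection (F downarrow d) -> C. Here that colimit is given
as a coproduct (disjoint union) of sets, so its cardinality is the
sum of the sizes of the summands.
Coproduct of sets with sizes: 10 + 7 + 12 + 11 + 6 + 11 + 7
= 64

64


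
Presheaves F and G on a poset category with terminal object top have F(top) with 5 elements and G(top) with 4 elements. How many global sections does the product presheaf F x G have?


Global sections of a presheaf on a poset with terminal top satisfy
Gamma(H) ~ H(top). Presheaves admit pointwise products, so
(F x G)(top) = F(top) x G(top) (Cartesian product).
|Gamma(F x G)| = |F(top)| * |G(top)| = 5 * 4 = 20.

20


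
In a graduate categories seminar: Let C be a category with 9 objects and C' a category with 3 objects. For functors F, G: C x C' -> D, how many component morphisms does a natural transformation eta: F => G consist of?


A natural transformation eta: F => G assigns one component morphism per
object of the domain category.
The domain is the product category C x C', so
|Ob(C x C')| = |Ob(C)| * |Ob(C')| = 9 * 3 = 27.
Therefore eta has 27 component morphisms.

27


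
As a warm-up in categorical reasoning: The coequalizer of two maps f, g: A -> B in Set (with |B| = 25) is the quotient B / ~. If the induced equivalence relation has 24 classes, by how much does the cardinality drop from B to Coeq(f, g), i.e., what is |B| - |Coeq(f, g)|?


The coequalizer Coeq(f, g) = B / ~ has one element per equivalence class.
|B| = 25, |Coeq(f, g)| = 24.
|B| - |Coeq(f, g)| = 25 - 24 = 1.

1


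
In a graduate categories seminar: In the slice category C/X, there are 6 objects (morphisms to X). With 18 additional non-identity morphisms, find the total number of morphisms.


In the slice category C/X, objects are morphisms to X.
Identity morphisms: 6 (one per object of C/X).
Non-identity morphisms: 18.
Total = 6 + 18 = 24

24


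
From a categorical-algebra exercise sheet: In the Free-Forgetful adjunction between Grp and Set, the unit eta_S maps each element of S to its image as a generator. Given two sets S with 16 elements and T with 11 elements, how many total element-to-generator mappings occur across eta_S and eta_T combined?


The unit eta_X: X -> U(F(X)) of the Free-Forgetful adjunction
maps each element of X to a generator of F(X). For X = S + T (disjoint
union in Set), |S + T| = |S| + |T|.
Total mappings = 16 + 11 = 27.

27


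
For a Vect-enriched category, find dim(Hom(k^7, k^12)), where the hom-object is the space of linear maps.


In Vect-enriched categories, Hom(k^n, k^m) is the space of m x n matrices.
dim(Hom(k^7, k^12)) = 12 * 7 = 84

84


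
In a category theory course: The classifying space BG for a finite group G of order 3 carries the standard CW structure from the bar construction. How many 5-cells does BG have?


In the bar-construction CW model of BG, the n-cells are indexed by
n-tuples [g_1|...|g_n] of non-identity elements of G (degenerate
simplices with some g_i = e do not contribute cells), so there are
(|G| - 1)^n n-cells.
For dim = 5 with |G| = 3:
cells = (3 - 1)^5 = 2^5 = 32

32


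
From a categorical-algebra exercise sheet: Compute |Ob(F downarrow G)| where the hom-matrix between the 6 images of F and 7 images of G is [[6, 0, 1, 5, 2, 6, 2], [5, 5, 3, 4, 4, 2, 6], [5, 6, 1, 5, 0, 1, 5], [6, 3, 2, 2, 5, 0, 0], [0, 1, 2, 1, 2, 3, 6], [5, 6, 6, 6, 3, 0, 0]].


Objects of (F downarrow G) are triples (a, b, h: F(a)->G(b)).
The count equals the sum of all entries in the hom-matrix.
sum(row 0) = 22
sum(row 1) = 29
sum(row 2) = 23
sum(row 3) = 18
sum(row 4) = 15
sum(row 5) = 26
Grand total = 133

133


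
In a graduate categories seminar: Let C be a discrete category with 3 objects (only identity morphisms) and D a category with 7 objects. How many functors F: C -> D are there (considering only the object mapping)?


A functor from a discrete category C to D is determined by
where each object maps. Each of the 3 objects of C can map
to any of the 7 objects of D independently.
Number of functors = 7^3 = 343

343


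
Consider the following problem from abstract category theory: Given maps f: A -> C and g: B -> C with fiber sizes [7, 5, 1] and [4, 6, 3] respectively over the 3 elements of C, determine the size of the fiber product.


The pullback A x_C B consists of pairs (a, b) with f(a) = g(b).
For each element c in C, the fiber product has |f^-1(c)| * |g^-1(c)| elements.
Summing over C: 7 * 4 + 5 * 6 + 1 * 3
= 28 + 30 + 3 = 61

61


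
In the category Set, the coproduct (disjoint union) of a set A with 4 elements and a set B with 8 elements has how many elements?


In Set, the coproduct A + B is the disjoint union.
|A + B| = |A| + |B| = 4 + 8 = 12

12


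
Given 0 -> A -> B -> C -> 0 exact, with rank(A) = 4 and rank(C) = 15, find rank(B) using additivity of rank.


For a short exact sequence 0 -> A -> B -> C -> 0,
rank is additive: rank(B) = rank(A) + rank(C).
rank(B) = 4 + 15 = 19

19


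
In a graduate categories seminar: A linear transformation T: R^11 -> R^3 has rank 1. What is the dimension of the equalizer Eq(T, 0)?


The equalizer of f and the zero map is ker(f).
By the rank-nullity theorem: dim(ker(f)) = dim(domain) - rank(f).
dim(ker(f)) = 11 - 1 = 10

10


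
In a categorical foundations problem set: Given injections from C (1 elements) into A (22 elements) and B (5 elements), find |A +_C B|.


The pushout A +_C B identifies the images of C in A and B.
|A +_C B| = |A| + |B| - |C| (for injections).
= 22 + 5 - 1 = 26

26


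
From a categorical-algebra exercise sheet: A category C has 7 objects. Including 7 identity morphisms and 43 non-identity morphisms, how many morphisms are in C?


Each object has an identity morphism, giving 7 identities.
Adding the 43 non-identity morphisms:
Total = 7 + 43 = 50

50


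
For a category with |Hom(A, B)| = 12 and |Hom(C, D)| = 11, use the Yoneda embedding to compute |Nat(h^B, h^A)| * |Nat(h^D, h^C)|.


By the Yoneda lemma, Nat(h^B, h^A) is isomorphic to Hom(A, B),
so |Nat(h^B, h^A)| = |Hom(A, B)| and |Nat(h^D, h^C)| = |Hom(C, D)|.
|Hom(A, B)| = 12, |Hom(C, D)| = 11.
|Nat(h^B, h^A) x Nat(h^D, h^C)| = 12 * 11 = 132

132


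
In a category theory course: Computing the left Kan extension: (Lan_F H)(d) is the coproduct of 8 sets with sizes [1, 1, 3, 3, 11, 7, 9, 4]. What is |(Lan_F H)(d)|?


Pointwise, the left Kan extension (Lan_F H)(d) is the colimit, indexed
by the comma category (F downarrow d), of H composed with the
projection (F downarrow d) -> C. Here that colimit is given
as a coproduct (disjoint union) of sets, so its cardinality is the
sum of the sizes of the summands.
Coproduct of sets with sizes: 1 + 1 + 3 + 3 + 11 + 7 + 9 + 4
= 39

39


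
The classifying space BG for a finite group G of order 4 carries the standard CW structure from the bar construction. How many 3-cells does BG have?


In the bar-construction CW model of BG, the n-cells are indexed by
n-tuples [g_1|...|g_n] of non-identity elements of G (degenerate
simplices with some g_i = e do not contribute cells), so there are
(|G| - 1)^n n-cells.
For dim = 3 with |G| = 4:
cells = (4 - 1)^3 = 3^3 = 27

27


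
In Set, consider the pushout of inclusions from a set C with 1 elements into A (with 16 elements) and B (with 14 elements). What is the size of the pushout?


The pushout A +_C B identifies the images of C in A and B.
|A +_C B| = |A| + |B| - |C| (for injections).
= 16 + 14 - 1 = 29

29


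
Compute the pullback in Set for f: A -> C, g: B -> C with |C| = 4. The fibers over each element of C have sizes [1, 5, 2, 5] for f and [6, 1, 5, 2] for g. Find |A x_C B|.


The pullback A x_C B consists of pairs (a, b) with f(a) = g(b).
For each element c in C, the fiber product has |f^-1(c)| * |g^-1(c)| elements.
Summing over C: 1 * 6 + 5 * 1 + 2 * 5 + 5 * 2
= 6 + 5 + 10 + 10 = 31

31


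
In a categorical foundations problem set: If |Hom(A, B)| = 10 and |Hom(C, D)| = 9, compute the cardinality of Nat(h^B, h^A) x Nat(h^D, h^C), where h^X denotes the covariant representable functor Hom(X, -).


By the Yoneda lemma, Nat(h^B, h^A) is isomorphic to Hom(A, B),
so |Nat(h^B, h^A)| = |Hom(A, B)| and |Nat(h^D, h^C)| = |Hom(C, D)|.
|Hom(A, B)| = 10, |Hom(C, D)| = 9.
|Nat(h^B, h^A) x Nat(h^D, h^C)| = 10 * 9 = 90

90


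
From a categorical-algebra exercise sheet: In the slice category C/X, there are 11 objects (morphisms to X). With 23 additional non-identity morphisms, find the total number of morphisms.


In the slice category C/X, objects are morphisms to X.
Identity morphisms: 11 (one per object of C/X).
Non-identity morphisms: 23.
Total = 11 + 23 = 34

34


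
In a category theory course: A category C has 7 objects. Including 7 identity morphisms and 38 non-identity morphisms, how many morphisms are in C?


Each object has an identity morphism, giving 7 identities.
Adding the 38 non-identity morphisms:
Total = 7 + 38 = 45

45


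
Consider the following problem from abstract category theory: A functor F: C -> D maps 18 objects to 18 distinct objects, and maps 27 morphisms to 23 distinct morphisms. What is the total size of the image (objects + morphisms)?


The image of F consists of distinct objects and distinct morphisms.
|Im(F)| on objects = 18
|Im(F)| on morphisms = 23
Total image cardinality = 18 + 23 = 41

41


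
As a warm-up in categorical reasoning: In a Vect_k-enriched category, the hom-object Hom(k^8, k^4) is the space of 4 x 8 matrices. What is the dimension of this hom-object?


In Vect-enriched categories, Hom(k^n, k^m) is the space of m x n matrices.
dim(Hom(k^8, k^4)) = 4 * 8 = 32

32


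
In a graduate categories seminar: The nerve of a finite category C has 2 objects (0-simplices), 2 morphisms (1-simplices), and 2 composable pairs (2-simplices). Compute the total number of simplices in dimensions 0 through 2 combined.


The 2-skeleton of the nerve N(C) consists of simplices in dimensions 0, 1, 2:
  |N(C)_0| = 2 (objects)
  |N(C)_1| = 2 (morphisms)
  |N(C)_2| = 2 (composable pairs)
Total = 2 + 2 + 2 = 6

6


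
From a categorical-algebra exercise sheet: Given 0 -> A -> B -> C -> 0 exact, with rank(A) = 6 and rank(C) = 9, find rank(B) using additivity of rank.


For a short exact sequence 0 -> A -> B -> C -> 0,
rank is additive: rank(B) = rank(A) + rank(C).
rank(B) = 6 + 9 = 15

15


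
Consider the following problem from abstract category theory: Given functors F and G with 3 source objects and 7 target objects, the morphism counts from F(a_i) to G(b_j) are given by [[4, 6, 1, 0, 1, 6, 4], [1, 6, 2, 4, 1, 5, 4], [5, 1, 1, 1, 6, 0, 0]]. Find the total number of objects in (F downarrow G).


Objects of (F downarrow G) are triples (a, b, h: F(a)->G(b)).
The count equals the sum of all entries in the hom-matrix.
sum(row 0) = 22
sum(row 1) = 23
sum(row 2) = 14
Grand total = 59

59


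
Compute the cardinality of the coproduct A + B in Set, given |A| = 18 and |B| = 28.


In Set, the coproduct A + B is the disjoint union.
|A + B| = |A| + |B| = 18 + 28 = 46

46


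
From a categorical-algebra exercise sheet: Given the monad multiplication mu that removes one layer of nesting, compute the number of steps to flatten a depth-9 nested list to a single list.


Each application of mu: T^2 -> T removes one layer of nesting.
Starting at depth 9 (i.e., T^9(X)), we need to reach T(X).
Number of mu applications = 9 - 1 = 8

8


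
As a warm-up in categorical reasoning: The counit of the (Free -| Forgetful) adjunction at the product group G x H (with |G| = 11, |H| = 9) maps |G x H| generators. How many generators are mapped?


The counit epsilon_K: F(U(K)) -> K of the Free-Forgetful adjunction
maps |K| generators of F(U(K)) into K. For K = G x H (the product group),
|G x H| = |G| * |H|.
Total generators mapped = 11 * 9 = 99.

99


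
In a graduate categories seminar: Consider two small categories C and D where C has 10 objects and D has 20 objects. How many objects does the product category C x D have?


The product category C x D has objects that are pairs (c, d).
Number of pairs = |Ob(C)| * |Ob(D)| = 10 * 20 = 200

200


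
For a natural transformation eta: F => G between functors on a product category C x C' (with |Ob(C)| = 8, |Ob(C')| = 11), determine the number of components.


A natural transformation eta: F => G assigns one component morphism per
object of the domain category.
The domain is the product category C x C', so
|Ob(C x C')| = |Ob(C)| * |Ob(C')| = 8 * 11 = 88.
Therefore eta has 88 component morphisms.

88


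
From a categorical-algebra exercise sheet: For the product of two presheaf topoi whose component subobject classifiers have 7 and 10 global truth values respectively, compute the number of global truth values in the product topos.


In a product of presheaf topoi E_1 x E_2, the subobject classifier
is Omega = Omega_1 x Omega_2 (componentwise), so
|Omega(top)| = |Omega_1(top_1)| * |Omega_2(top_2)|.
= 7 * 10 = 70.

70


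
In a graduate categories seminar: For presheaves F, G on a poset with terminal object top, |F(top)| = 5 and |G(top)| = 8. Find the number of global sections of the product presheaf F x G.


Global sections of a presheaf on a poset with terminal top satisfy
Gamma(H) ~ H(top). Presheaves admit pointwise products, so
(F x G)(top) = F(top) x G(top) (Cartesian product).
|Gamma(F x G)| = |F(top)| * |G(top)| = 5 * 8 = 40.

40


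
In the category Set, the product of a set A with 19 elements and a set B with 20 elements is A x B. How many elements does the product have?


In Set, the product A x B is the Cartesian product.
By the universal property, |A x B| = |A| * |B|.
|A x B| = 19 * 20 = 380

380


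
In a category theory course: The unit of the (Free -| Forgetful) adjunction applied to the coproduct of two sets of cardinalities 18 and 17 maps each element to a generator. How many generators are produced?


The unit eta_X: X -> U(F(X)) of the Free-Forgetful adjunction
maps each element of X to a generator of F(X). For X = S + T (disjoint
union in Set), |S + T| = |S| + |T|.
Total mappings = 18 + 17 = 35.

35


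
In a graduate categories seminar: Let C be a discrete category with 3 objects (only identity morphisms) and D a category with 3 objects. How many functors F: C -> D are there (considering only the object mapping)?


A functor from a discrete category C to D is determined by
where each object maps. Each of the 3 objects of C can map
to any of the 3 objects of D independently.
Number of functors = 3^3 = 27

27


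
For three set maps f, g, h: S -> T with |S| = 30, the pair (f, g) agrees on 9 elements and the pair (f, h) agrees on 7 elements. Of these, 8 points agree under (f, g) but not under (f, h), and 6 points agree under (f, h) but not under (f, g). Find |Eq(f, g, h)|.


Eq(f, g, h) is the triple-agreement set: points in S where all three
maps take the same value. Using inclusion-exclusion on the pairwise data:
Pair (f, g) agrees on 9 points; pair (f, h) on 7 points.
Points agreeing under (f, g) but not (f, h) = 8; under (f, h) but not (f, g) = 6.
Triple-agreement = agreement-in-(f, g) minus points that agree under (f, g) but not (f, h):
|Eq(f, g, h)| = 9 - 8 = 1
(cross-check via (f, h): 7 - 6 = 1.)

1


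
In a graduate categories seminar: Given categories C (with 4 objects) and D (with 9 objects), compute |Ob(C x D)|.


The product category C x D has objects that are pairs (c, d).
Number of pairs = |Ob(C)| * |Ob(D)| = 4 * 9 = 36

36


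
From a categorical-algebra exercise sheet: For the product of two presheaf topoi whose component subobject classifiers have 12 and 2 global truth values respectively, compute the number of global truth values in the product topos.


In a product of presheaf topoi E_1 x E_2, the subobject classifier
is Omega = Omega_1 x Omega_2 (componentwise), so
|Omega(top)| = |Omega_1(top_1)| * |Omega_2(top_2)|.
= 12 * 2 = 24.

24


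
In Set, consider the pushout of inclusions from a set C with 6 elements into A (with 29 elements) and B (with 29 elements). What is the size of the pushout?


The pushout A +_C B identifies the images of C in A and B.
|A +_C B| = |A| + |B| - |C| (for injections).
= 29 + 29 - 6 = 52

52


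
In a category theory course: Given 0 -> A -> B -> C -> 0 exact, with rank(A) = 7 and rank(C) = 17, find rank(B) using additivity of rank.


For a short exact sequence 0 -> A -> B -> C -> 0,
rank is additive: rank(B) = rank(A) + rank(C).
rank(B) = 7 + 17 = 24

24


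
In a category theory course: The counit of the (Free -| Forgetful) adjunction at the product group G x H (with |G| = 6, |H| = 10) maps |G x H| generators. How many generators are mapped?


The counit epsilon_K: F(U(K)) -> K of the Free-Forgetful adjunction
maps |K| generators of F(U(K)) into K. For K = G x H (the product group),
|G x H| = |G| * |H|.
Total generators mapped = 6 * 10 = 60.

60


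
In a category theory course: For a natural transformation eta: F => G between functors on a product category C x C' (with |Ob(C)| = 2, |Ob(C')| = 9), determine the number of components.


A natural transformation eta: F => G assigns one component morphism per
object of the domain category.
The domain is the product category C x C', so
|Ob(C x C')| = |Ob(C)| * |Ob(C')| = 2 * 9 = 18.
Therefore eta has 18 component morphisms.

18


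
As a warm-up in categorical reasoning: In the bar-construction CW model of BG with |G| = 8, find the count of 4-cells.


In the bar-construction CW model of BG, the n-cells are indexed by
n-tuples [g_1|...|g_n] of non-identity elements of G (degenerate
simplices with some g_i = e do not contribute cells), so there are
(|G| - 1)^n n-cells.
For dim = 4 with |G| = 8:
cells = (8 - 1)^4 = 7^4 = 2401

2401


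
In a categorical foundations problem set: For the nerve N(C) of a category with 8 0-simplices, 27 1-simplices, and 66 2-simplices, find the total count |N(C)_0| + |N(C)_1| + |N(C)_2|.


The 2-skeleton of the nerve N(C) consists of simplices in dimensions 0, 1, 2:
  |N(C)_0| = 8 (objects)
  |N(C)_1| = 27 (morphisms)
  |N(C)_2| = 66 (composable pairs)
Total = 8 + 27 + 66 = 101

101


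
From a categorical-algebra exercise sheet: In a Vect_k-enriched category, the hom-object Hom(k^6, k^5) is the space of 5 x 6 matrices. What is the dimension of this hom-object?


In Vect-enriched categories, Hom(k^n, k^m) is the space of m x n matrices.
dim(Hom(k^6, k^5)) = 5 * 6 = 30

30


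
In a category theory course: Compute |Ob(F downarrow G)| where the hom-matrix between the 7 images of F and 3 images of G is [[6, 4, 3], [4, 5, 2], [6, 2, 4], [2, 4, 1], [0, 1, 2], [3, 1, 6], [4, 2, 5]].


Objects of (F downarrow G) are triples (a, b, h: F(a)->G(b)).
The count equals the sum of all entries in the hom-matrix.
sum(row 0) = 13
sum(row 1) = 11
sum(row 2) = 12
sum(row 3) = 7
sum(row 4) = 3
sum(row 5) = 10
sum(row 6) = 11
Grand total = 67

67
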